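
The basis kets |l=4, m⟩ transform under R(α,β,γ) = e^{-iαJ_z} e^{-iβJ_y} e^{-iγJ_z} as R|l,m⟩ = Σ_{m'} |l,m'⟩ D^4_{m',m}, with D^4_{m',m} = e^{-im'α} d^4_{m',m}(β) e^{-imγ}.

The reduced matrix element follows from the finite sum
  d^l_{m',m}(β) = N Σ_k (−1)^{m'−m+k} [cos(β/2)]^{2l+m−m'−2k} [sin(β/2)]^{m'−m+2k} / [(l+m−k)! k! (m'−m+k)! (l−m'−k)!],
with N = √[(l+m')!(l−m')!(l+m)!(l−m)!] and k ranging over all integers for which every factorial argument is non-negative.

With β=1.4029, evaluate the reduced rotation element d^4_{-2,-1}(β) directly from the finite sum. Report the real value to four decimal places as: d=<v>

d=-0.3618

d^4_{-2,-1}(β=1.4029) via the finite sum:
With c≡cos(β/2)=0.763907 and s≡sin(β/2)=0.645326, N=[2·720·6·120]^{1/2}=1018.233765
The bounds max(0,m−m')=1 and min(l+m,l−m')=3 give 3 terms
  k=1: (−1)^0·1018.2338/(240)·0.7639^7·0.6453^1 = +0.415623
  k=2: (−1)^1·1018.2338/(48)·0.7639^5·0.6453^3 = -1.483020
  k=3: (−1)^2·1018.2338/(72)·0.7639^3·0.6453^5 = +0.705558
d^4_{-2,-1}(1.4029) = +0.415623 -1.483020 +0.705558 = -0.361838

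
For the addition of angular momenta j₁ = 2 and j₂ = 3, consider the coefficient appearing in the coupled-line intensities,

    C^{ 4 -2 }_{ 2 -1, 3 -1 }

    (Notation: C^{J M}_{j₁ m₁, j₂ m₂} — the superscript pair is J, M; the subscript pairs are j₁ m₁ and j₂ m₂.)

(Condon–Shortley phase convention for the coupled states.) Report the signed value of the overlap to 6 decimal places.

−√(1/28) ≈ -0.188982

triangle: 1!×3!×5!/10! = 720/3628800
(j±m)!: 1!×3!×2!×4!×2!×6! = 414720
prefactor² = (2J+1)×Δ×N² = 5184/7
  k=0: +1/(0!×1!×3!×2!×0!×3!) = 1/72
  k=1: −1/(1!×0!×2!×1!×1!×4!) = -1/48
Σ = -1/144  ⇒  CG² = 5184/7×(-1/144)² = 1/28
CG = −√(1/28) = -0.188982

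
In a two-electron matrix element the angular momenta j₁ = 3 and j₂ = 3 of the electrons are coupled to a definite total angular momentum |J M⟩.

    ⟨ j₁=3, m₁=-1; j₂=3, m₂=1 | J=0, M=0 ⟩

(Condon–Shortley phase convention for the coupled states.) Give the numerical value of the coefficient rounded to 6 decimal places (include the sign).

+√(1/7) = +0.377964

√[1·6!0!0!/7! · 2!4!4!2!0!0!] = √(2304/7)
  +(−1)^4/∏(4,2,0,0,0,0)! = 1/48  (running 1/48)
⟨..|..⟩ = √(2304/7)·(1/48) = +0.377964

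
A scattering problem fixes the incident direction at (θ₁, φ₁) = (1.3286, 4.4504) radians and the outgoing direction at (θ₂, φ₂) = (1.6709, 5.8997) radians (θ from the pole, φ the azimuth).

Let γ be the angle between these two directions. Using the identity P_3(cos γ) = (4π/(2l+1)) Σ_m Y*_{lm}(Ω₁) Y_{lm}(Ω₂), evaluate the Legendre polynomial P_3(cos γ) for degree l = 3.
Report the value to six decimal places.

Term-by-term m-sum for l=3 (normalisation 4π/7 = 1.795196):
  m=-3: (0.270090, 0.269783) × (0.167713, 0.375212) = (-0.055928, 0.146587)  (running Σ = (-0.055928, 0.146587))
  m=-2: (-0.200016, 0.115581) × (-0.072803, -0.070169) = (0.022672, 0.005620)  (running Σ = (-0.033256, 0.152207))
  m=-1: (0.057890, 0.215885) × (-0.283315, -0.114306) = (0.008276, -0.067781)  (running Σ = (-0.024981, 0.084427))
  m=0: (-0.242762, -0.000000) × (0.110020, 0.000000) = (-0.026709, -0.000000)  (running Σ = (-0.051689, 0.084427))
  m=1: (-0.057890, 0.215885) × (0.283315, -0.114306) = (0.008276, 0.067781)  (running Σ = (-0.043413, 0.152207))
  m=2: (-0.200016, -0.115581) × (-0.072803, 0.070169) = (0.022672, -0.005620)  (running Σ = (-0.020741, 0.146587))
  m=3: (-0.270090, 0.269783) × (-0.167713, 0.375212) = (-0.055928, -0.146587)  (running Σ = (-0.076670, 0.000000))
Total Σ_m = (-0.076670, 0.000000). Multiply by 1.795196: (-0.137637, 0.000000). P_3(cos γ) = -0.137637

-0.137637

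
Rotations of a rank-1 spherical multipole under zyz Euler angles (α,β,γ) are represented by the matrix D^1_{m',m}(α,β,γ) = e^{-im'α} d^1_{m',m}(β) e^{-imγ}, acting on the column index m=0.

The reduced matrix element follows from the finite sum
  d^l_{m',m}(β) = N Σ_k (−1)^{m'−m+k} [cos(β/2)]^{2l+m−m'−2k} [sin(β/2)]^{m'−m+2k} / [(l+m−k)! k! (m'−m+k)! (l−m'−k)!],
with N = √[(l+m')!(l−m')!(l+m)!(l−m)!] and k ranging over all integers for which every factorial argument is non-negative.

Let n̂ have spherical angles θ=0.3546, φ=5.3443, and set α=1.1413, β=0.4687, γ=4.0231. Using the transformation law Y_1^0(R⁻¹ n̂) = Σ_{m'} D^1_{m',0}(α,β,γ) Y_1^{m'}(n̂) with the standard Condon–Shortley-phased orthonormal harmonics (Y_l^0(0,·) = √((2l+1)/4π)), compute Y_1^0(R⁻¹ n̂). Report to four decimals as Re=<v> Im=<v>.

Need the full column D^1_{m',0} for m'=−1..1 at α=1.1413, β=0.4687, γ=4.0231.
cos(β/2)=0.972665, sin(β/2)=0.232211
d^1_{-1,0}: single k=1 term ⇒ +0.319419;  D = +0.133010+0.290408i
d^1_{0,0}: k∈[0..1] ⇒ +0.946078 -0.053922 = +0.892156;  D = +0.892156+0.000000i
d^1_{1,0}: single k=0 term ⇒ -0.319419;  D = -0.133010+0.290408i
Y_1^{m'}(θ=0.3546,φ=5.3443) and Σ D·Y over m':
  (+0.1330+0.2904i)·(+0.0709+0.0968i)  (+0.8922+0.0000i)·(+0.4582+0.0000i)  (-0.1330+0.2904i)·(-0.0709+0.0968i)
Y_1^0(R⁻¹ n̂) = +0.371419+0.000000i

Re=0.3714 Im=0.0000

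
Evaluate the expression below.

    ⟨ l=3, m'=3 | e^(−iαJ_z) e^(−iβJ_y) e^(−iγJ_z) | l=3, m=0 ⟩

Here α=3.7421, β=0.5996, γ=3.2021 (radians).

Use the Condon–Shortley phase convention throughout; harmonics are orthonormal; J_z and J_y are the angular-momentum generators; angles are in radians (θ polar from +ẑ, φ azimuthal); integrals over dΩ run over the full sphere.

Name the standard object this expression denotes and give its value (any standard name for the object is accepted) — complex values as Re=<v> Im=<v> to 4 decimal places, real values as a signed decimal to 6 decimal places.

This is a Wigner D-matrix element — the rotation-matrix element ⟨l m'| R(α,β,γ) |l m⟩ in the angular-momentum basis.
D^3_{3,0}(3.7421,0.5996,3.2021) = e^{-i·3·3.7421}·d^3_{3,0}(0.5996)·e^{-i·0·3.2021}. Compute d first:
With c≡cos(β/2)=0.955396 and s≡sin(β/2)=0.295329, N=[720·1·6·6]^{1/2}=160.996894
k∈{0} keeps every argument non-negative
  k=0: (−1)^3·160.9969/(36)·0.9554^3·0.2953^3 = -0.100458
d^3_{3,0}(0.5996) = -0.100458
Phases: e^{-i·(3)·3.7421}=+0.228684+0.973501i, e^{-i·(0)·3.2021}=+1.000000+0.000000i ⇒ D=-0.022973-0.097796i

Wigner D-matrix element, Re=-0.0230 Im=-0.0978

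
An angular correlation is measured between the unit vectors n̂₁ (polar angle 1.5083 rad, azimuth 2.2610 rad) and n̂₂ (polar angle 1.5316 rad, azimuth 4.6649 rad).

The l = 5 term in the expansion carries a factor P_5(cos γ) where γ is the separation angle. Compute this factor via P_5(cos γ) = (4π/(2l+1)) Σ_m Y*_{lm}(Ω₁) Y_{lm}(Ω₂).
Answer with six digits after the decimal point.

Summing Y*_{l m}(θ₁,φ₁)·Y_{l m}(θ₂,φ₂) over m ∈ [−5, 5]; prefactor 4π/(2·5+1) = 1.142397:
  [-5]  conj(Y_{5,-5})(Ω₁) = 0.13996 - 0.43779j ; Y_{5,-5}(Ω₂) = -0.10875 + 0.44938j ; Δ = 0.18151 + 0.11051j
  [-4]  conj(Y_{5,-4})(Ω₁) = -0.08444 + 0.03380j ; Y_{5,-4}(Ω₂) = 0.05631 + 0.01083j ; Δ = -0.00512 + 0.00099j
  [-3]  conj(Y_{5,-3})(Ω₁) = -0.29125 - 0.15904j ; Y_{5,-3}(Ω₂) = -0.04833 + 0.33693j ; Δ = 0.06766 - 0.09045j
  [-2]  conj(Y_{5,-2})(Ω₁) = 0.01972 + 0.10232j ; Y_{5,-2}(Ω₂) = 0.06571 + 0.00626j ; Δ = 0.00066 + 0.00685j
  [-1]  conj(Y_{5,-1})(Ω₁) = -0.19247 + 0.23311j ; Y_{5,-1}(Ω₂) = -0.01487 + 0.31282j ; Δ = -0.07006 - 0.06367j
  [+0]  conj(Y_{5,0})(Ω₁) = 0.10758 + 0.00000j ; Y_{5,0}(Ω₂) = 0.06825 + 0.00000j ; Δ = 0.00734 + 0.00000j
  [+1]  conj(Y_{5,1})(Ω₁) = 0.19247 + 0.23311j ; Y_{5,1}(Ω₂) = 0.01487 + 0.31282j ; Δ = -0.07006 + 0.06367j
  [+2]  conj(Y_{5,2})(Ω₁) = 0.01972 - 0.10232j ; Y_{5,2}(Ω₂) = 0.06571 - 0.00626j ; Δ = 0.00066 - 0.00685j
  [+3]  conj(Y_{5,3})(Ω₁) = 0.29125 - 0.15904j ; Y_{5,3}(Ω₂) = 0.04833 + 0.33693j ; Δ = 0.06766 + 0.09045j
  [+4]  conj(Y_{5,4})(Ω₁) = -0.08444 - 0.03380j ; Y_{5,4}(Ω₂) = 0.05631 - 0.01083j ; Δ = -0.00512 - 0.00099j
  [+5]  conj(Y_{5,5})(Ω₁) = -0.13996 - 0.43779j ; Y_{5,5}(Ω₂) = 0.10875 + 0.44938j ; Δ = 0.18151 - 0.11051j
Accumulated sum 0.35664 + 0.00000j; after 4π/(2l+1) scaling, 0.40743 + 0.00000j ⇒ P_5 = 0.407428

0.407428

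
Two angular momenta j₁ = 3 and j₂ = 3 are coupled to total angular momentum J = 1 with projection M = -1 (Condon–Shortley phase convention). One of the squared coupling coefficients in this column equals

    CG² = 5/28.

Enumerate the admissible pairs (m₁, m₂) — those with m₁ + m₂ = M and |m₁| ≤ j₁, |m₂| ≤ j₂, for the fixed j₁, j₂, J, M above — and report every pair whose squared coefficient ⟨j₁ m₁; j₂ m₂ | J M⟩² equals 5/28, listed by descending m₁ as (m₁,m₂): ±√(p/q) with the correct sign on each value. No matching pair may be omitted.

Admissible pairs with m₁+m₂ = M = -1: (-3,2), (-2,1), (-1,0), (0,-1), (1,-2), (2,-3)
  (m₁,m₂)=(2,-3): CG² = 3/28, CG = +√(3/28)
  (m₁,m₂)=(1,-2): CG² = 5/28, CG = −√(5/28)   ← matches the target
  (m₁,m₂)=(0,-1): CG² = 3/14, CG = +√(3/14)
  (m₁,m₂)=(-1,0): CG² = 3/14, CG = −√(3/14)
  (m₁,m₂)=(-2,1): CG² = 5/28, CG = +√(5/28)   ← matches the target
  (m₁,m₂)=(-3,2): CG² = 3/28, CG = −√(3/28)
Pairs with CG² = 5/28: (1,-2): −√(5/28); (-2,1): +√(5/28)

(1,-2): −√(5/28); (-2,1): +√(5/28)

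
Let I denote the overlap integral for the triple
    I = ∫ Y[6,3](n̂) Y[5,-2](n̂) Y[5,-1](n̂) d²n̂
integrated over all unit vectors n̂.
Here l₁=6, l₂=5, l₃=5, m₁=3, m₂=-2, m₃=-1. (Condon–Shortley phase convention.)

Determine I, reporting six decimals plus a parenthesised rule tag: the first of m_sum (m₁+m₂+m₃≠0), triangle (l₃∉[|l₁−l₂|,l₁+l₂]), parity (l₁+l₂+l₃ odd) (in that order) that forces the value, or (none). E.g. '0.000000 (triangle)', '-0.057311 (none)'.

m-sum 0 ✓  L=16 even ✓  1≤5≤11 ✓
Π(2lᵢ+1) = 13×11×11 = 1573
triangle coeff Δ(6,5,5) = 1/28588560
Σ_t [1,5]: t=1:−1/345600 t=2:+1/13824 t=3:−1/5184 t=4:+1/13824 t=5:−1/345600 = -7/129600
(3j)²=80/7293 [(6 5 5; 0 0 0)], sign=+1
Σ_t [0,3]: t=0:+1/155520 t=1:−1/23040 t=2:+1/34560 t=3:−1/622080 = -1/103680
(3j)²=9/2431 [(6 5 5; 3 -2 -1)], sign=-1
⇒ 4πI² = 240/3757
I = (-1)√(240/3757/(4π)) = -0.07129845
No selection rule forces the value: the integral is nonzero (none).

-0.071298 (none)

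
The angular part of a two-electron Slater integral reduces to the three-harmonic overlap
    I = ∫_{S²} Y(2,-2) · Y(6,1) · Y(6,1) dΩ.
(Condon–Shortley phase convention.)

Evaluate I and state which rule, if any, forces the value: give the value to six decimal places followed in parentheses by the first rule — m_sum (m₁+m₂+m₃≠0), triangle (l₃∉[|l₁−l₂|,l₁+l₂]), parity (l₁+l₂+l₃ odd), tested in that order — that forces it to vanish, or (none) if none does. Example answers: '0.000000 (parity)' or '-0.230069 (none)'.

0.196649 (none)

m-sum 0 ✓  L=14 even ✓  4≤6≤8 ✓
Π(2lᵢ+1) = 5×13×13 = 845
triangle coeff Δ(2,6,6) = 1/90090
Σ_t [0,2]: t=0:+1/69120 t=1:−1/14400 t=2:+1/69120 = -7/172800
(3j)²=14/715 [(2 6 6; 0 0 0)], sign=-1
Σ_t [2,2]: t=2:+1/57600 = 1/57600
(3j)²=21/715 [(2 6 6; -2 1 1)], sign=-1
⇒ 4πI² = 294/605
I = (+1)√(294/605/(4π)) = 0.19664868
No selection rule forces the value: the integral is nonzero (none).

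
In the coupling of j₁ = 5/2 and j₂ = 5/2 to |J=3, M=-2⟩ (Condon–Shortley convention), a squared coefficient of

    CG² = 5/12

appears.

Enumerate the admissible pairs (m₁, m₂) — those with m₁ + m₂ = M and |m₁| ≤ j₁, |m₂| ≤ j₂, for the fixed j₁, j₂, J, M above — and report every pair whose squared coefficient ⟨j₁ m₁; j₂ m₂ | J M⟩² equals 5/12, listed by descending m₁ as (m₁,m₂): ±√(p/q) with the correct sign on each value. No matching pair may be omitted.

(1/2,-5/2): +√(5/12); (-5/2,1/2): +√(5/12)

Admissible pairs with m₁+m₂ = M = -2: (-5/2,1/2), (-3/2,-1/2), (-1/2,-3/2), (1/2,-5/2)
  (m₁,m₂)=(1/2,-5/2): CG² = 5/12, CG = +√(5/12)   ← matches the target
  (m₁,m₂)=(-1/2,-3/2): CG² = 1/12, CG = −√(1/12)
  (m₁,m₂)=(-3/2,-1/2): CG² = 1/12, CG = −√(1/12)
  (m₁,m₂)=(-5/2,1/2): CG² = 5/12, CG = +√(5/12)   ← matches the target
Pairs with CG² = 5/12: (1/2,-5/2): +√(5/12); (-5/2,1/2): +√(5/12)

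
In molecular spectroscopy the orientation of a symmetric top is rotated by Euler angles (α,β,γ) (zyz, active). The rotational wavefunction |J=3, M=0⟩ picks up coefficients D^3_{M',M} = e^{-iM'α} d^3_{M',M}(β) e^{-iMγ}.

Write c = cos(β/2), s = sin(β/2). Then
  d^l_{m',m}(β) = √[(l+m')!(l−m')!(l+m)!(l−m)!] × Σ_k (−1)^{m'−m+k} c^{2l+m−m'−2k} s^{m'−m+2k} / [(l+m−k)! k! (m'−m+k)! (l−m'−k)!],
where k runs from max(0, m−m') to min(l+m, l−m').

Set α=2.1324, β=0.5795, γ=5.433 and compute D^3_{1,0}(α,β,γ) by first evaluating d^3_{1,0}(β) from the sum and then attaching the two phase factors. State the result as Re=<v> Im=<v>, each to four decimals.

First d^3_{1,0}(β=0.5795), then the phase factors e^{-i(1)α} and e^{-i(0)γ}:
With c≡cos(β/2)=0.958315 and s≡sin(β/2)=0.285713, N=[24·2·6·6]^{1/2}=41.569219
The bounds max(0,m−m')=0 and min(l+m,l−m')=2 give 3 terms
  k=0: (−1)^1·41.5692/(12)·0.9583^5·0.2857^1 = -0.799949
  k=1: (−1)^2·41.5692/(4)·0.9583^3·0.2857^3 = +0.213317
  k=2: (−1)^3·41.5692/(12)·0.9583^1·0.2857^5 = -0.006320
d^3_{1,0}(0.5795) = -0.799949 +0.213317 -0.006320 = -0.592952
Phases: e^{-i·(1)·2.1324}=-0.532544-0.846402i, e^{-i·(0)·5.4330}=+1.000000+0.000000i ⇒ D=+0.315773+0.501876i

Re=0.3158 Im=0.5019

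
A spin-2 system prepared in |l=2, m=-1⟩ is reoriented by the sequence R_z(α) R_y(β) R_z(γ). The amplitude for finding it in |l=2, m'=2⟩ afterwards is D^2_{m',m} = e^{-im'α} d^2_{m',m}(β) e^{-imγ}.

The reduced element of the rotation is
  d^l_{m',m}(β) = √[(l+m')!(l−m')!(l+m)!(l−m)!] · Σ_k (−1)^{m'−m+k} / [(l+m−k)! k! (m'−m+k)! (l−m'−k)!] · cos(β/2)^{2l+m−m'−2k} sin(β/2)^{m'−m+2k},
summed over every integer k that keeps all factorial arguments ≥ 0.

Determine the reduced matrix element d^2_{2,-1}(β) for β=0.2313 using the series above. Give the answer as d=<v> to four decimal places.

d=-0.0031

d^2_{2,-1}(β=0.2313) via the finite sum:
With c≡cos(β/2)=0.993320 and s≡sin(β/2)=0.115392, N=[24·1·1·6]^{1/2}=12.000000
Admissible k: 0..0 (factorial args all ≥0)
  k=0: (−1)^3·12.0000/(6)·0.9933^1·0.1154^3 = -0.003052
d^2_{2,-1}(0.2313) = -0.003052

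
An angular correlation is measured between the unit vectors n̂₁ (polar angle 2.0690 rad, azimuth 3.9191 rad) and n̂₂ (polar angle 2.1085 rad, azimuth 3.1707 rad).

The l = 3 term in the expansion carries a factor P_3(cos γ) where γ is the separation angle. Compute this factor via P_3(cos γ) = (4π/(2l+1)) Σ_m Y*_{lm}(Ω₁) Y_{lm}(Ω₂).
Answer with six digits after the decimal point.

Term-by-term m-sum for l=3 (normalisation 4π/7 = 1.795196):
  m=-3: (0.19519 - 0.20466j) × (-0.26334 + 0.02305j) = -0.04668 + 0.05840j  (running Σ = -0.04668 + 0.05840j)
  m=-2: (-0.00595 - 0.37680j) × (-0.38547 + 0.02247j) = 0.01076 + 0.14511j  (running Σ = -0.03593 + 0.20351j)
  m=-1: (-0.02867 - 0.02822j) × (-0.08645 + 0.00252j) = 0.00255 + 0.00237j  (running Σ = -0.03338 + 0.20587j)
  m=0: (0.33138 + 0.00000j) × (0.32271 + 0.00000j) = 0.10694 + 0.00000j  (running Σ = 0.07356 + 0.20587j)
  m=1: (0.02867 - 0.02822j) × (0.08645 + 0.00252j) = 0.00255 - 0.00237j  (running Σ = 0.07611 + 0.20351j)
  m=2: (-0.00595 + 0.37680j) × (-0.38547 - 0.02247j) = 0.01076 - 0.14511j  (running Σ = 0.08687 + 0.05840j)
  m=3: (-0.19519 - 0.20466j) × (0.26334 + 0.02305j) = -0.04668 - 0.05840j  (running Σ = 0.04018 + 0.00000j)
Accumulated sum 0.04018 + 0.00000j; after 4π/(2l+1) scaling, 0.07213 + 0.00000j ⇒ P_3 = 0.072134

0.072134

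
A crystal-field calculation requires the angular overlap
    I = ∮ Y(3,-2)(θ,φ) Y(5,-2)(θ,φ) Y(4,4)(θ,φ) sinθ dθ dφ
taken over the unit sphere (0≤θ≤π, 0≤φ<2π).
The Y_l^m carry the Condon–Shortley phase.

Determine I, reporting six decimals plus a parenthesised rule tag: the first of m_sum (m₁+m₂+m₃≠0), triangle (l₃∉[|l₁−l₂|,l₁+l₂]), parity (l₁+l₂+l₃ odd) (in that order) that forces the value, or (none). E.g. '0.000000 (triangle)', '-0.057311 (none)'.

Rules hold: Σm=0, L=12 even, 2≤4≤8.
N = 7·11·9 = 693
Δ = 4!·2!·6!/13! = 1/180180
Racah Σ t=1..3: t=1:−1/576 t=2:+1/144 t=3:−1/576 = 1/288
⇒ 3j(3 5 4; 0 0 0)² = 20/1001, sgn +1
Racah Σ t=3..3: t=3:−1/8640 = -1/8640
⇒ 3j(3 5 4; -2 -2 4)² = 14/1287, sgn -1
4πI² = N·(3j₀)²·(3jₘ)² = 280/1859
I = -1·√(0.150619/4π) = -0.10947990
No selection rule forces the value: the integral is nonzero (none).

-0.109480 (none)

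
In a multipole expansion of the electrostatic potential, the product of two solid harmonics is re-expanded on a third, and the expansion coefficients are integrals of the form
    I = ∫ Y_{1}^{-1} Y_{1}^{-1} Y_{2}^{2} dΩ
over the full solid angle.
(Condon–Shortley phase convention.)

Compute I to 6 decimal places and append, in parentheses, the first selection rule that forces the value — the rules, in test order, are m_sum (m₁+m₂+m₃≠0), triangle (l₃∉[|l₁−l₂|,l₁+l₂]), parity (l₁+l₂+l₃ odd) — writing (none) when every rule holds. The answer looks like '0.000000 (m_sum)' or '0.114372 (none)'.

m-sum 0 ✓  L=4 even ✓  0≤2≤2 ✓
Π(2lᵢ+1) = 3×3×5 = 45
triangle coeff Δ(1,1,2) = 1/30
Σ_t [0,0]: t=0:+1/1 = 1/1
(3j)²=2/15 [(1 1 2; 0 0 0)], sign=+1
Σ_t [0,0]: t=0:+1/4 = 1/4
(3j)²=1/5 [(1 1 2; -1 -1 2)], sign=+1
⇒ 4πI² = 6/5
I = (+1)√(6/5/(4π)) = 0.30901936
No selection rule forces the value: the integral is nonzero (none).

0.309019 (none)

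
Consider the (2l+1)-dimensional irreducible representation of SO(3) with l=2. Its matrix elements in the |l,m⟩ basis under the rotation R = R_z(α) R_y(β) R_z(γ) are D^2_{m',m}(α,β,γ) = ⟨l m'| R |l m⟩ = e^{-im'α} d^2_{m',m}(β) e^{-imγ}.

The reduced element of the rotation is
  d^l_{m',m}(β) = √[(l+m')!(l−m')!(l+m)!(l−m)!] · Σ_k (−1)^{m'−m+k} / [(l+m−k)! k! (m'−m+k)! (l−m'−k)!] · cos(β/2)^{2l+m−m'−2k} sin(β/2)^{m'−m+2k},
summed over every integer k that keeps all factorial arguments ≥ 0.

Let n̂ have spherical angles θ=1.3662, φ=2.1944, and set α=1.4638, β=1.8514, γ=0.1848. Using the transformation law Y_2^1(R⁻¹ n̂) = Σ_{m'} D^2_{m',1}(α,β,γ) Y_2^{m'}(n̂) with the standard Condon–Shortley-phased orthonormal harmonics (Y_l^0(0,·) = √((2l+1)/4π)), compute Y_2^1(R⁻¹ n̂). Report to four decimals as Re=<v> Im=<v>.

Re=0.1346 Im=-0.3561

Need the full column D^2_{m',1} for m'=−2..2 at α=1.4638, β=1.8514, γ=0.1848.
cos(β/2)=0.601275, sin(β/2)=0.799042
d^2_{-2,1}: single k=3 term ⇒ +0.613496;  D = -0.565356+0.238224i
d^2_{-1,1}: k∈[2..3] ⇒ +0.692480 -0.407641 = +0.284839;  D = +0.081940+0.272798i
d^2_{0,1}: k∈[1..2] ⇒ +0.425467 -0.751377 = -0.325910;  D = -0.320361+0.059886i
d^2_{1,1}: k∈[0..1] ⇒ +0.130705 -0.692480 = -0.561774;  D = +0.043664+0.560075i
d^2_{2,1}: single k=0 term ⇒ -0.347392;  D = +0.347244+0.010140i
Y_2^{m'}(θ=1.3662,φ=2.1944) and Σ D·Y over m':
  (-0.5654+0.2382i)·(-0.1178+0.3511i)  (+0.0819+0.2728i)·(-0.0897-0.1248i)  (-0.3204+0.0599i)·(-0.2763+0.0000i)  (+0.0437+0.5601i)·(+0.0897-0.1248i)  (+0.3472+0.0101i)·(-0.1178-0.3511i)
Y_2^1(R⁻¹ n̂) = +0.134601-0.356105i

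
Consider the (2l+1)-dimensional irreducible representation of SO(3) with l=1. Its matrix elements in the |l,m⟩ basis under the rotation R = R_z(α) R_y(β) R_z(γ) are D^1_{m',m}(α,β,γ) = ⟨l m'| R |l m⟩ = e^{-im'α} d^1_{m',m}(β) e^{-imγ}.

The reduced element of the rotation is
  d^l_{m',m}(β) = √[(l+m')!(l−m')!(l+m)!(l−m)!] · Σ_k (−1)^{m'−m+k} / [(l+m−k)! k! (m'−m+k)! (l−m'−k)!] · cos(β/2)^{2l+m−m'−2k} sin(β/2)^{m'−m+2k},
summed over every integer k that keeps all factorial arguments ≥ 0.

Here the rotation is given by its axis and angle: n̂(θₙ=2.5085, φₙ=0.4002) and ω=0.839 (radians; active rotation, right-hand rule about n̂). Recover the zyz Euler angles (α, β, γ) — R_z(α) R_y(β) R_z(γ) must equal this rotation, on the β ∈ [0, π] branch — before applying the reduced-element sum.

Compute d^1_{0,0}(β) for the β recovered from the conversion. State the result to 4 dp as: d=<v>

d=0.8839

Axis–angle → zyz. n̂ = (sinθₙcosφₙ, sinθₙsinφₙ, cosθₙ) = (+0.544891, +0.230505, -0.806202), ω = 0.8390.
R = I cosω + sinω [n̂]ₓ + (1−cosω) n̂n̂ᵀ gives
  R = [+0.766719, +0.641467, +0.025736; -0.558121, +0.685836, -0.467044; -0.317244, +0.343727, +0.883860]
β = atan2(√(R₁₃²+R₂₃²), R₃₃) = 0.486746; α = atan2(R₂₃, R₁₃) mod 2π = 4.767437; γ = atan2(R₃₂, −R₃₁) mod 2π = 0.825444
d^1_{0,0}(β=0.4867) via the finite sum:
c=cos(0.486746/2)=0.970531, s=sin(0.486746/2)=0.240978; N=√[1·1·1·1]=1.000000
k∈{0,1} keeps every argument non-negative
  k=0: (−1)^0·1.0000/(1)·0.9705^2·0.2410^0 = +0.941930
  k=1: (−1)^1·1.0000/(1)·0.9705^0·0.2410^2 = -0.058070
d^1_{0,0}(0.4867) = +0.941930 -0.058070 = +0.883860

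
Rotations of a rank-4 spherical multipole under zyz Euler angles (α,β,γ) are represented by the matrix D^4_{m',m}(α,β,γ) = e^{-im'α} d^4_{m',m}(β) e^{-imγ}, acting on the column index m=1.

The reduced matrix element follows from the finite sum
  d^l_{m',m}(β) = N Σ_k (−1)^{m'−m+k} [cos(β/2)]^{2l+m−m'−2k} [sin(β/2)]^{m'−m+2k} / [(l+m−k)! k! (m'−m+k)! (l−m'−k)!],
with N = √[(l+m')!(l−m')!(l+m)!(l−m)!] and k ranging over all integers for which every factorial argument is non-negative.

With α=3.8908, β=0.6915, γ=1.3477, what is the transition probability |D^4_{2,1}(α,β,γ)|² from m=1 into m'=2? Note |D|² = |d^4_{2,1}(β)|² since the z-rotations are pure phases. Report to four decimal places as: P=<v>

P=0.1460

Split into d^4_{2,1}(β=0.6915) × two z-phases.
Half-angle: c=0.940822, s=0.338902. N=√(720·2·120·6)=1018.233765
k: max(0,(1)−(2))=0 … min(4+(1),4−(2))=2
  k=0: (−1)^1·1018.2338/(240)·0.9408^7·0.3389^1 = -0.938127
  k=1: (−1)^2·1018.2338/(48)·0.9408^5·0.3389^3 = +0.608648
  k=2: (−1)^3·1018.2338/(72)·0.9408^3·0.3389^5 = -0.052651
d^4_{2,1}(0.6915) = -0.938127 +0.608648 -0.052651 = -0.382130
|D^4_{2,1}|² = |d^4_{2,1}(β)|² = (-0.382130)² = 0.146023 (the z-rotation phases have unit modulus)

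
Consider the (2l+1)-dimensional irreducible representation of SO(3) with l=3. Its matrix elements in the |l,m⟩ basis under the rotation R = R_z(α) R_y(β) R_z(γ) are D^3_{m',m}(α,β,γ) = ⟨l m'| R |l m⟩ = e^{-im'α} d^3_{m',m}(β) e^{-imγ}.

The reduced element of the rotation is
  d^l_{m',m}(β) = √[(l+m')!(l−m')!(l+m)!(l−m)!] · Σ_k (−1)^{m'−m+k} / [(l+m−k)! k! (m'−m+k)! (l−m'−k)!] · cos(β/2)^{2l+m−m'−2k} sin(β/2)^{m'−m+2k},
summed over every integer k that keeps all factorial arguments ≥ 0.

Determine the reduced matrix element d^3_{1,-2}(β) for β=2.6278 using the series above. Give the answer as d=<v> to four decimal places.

d^3_{1,-2}(β=2.6278) via the finite sum:
c=cos(2.627800/2)=0.254080, s=sin(2.627800/2)=0.967183; N=√[24·2·1·120]=75.894664
k: max(0,(-2)−(1))=0 … min(3+(-2),3−(1))=1
  k=0: (−1)^3·75.8947/(12)·0.2541^3·0.9672^3 = -0.093857
  k=1: (−1)^4·75.8947/(24)·0.2541^1·0.9672^5 = +0.680008
d^3_{1,-2}(2.6278) = -0.093857 +0.680008 = +0.586151

d=0.5862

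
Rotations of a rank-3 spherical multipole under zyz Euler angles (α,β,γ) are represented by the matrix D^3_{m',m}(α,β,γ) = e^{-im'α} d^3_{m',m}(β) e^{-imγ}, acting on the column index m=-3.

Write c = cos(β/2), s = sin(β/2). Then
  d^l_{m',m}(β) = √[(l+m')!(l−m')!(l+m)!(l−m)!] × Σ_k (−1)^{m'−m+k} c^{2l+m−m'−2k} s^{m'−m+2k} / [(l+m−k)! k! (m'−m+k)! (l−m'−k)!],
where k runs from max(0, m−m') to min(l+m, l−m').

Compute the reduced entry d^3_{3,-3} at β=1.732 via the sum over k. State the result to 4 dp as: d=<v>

d^3_{3,-3}(β=1.7320) via the finite sum:
With c≡cos(β/2)=0.647879 and s≡sin(β/2)=0.761744, N=[720·1·1·720]^{1/2}=720.000000
k: max(0,(-3)−(3))=0 … min(3+(-3),3−(3))=0
  k=0: (−1)^6·720.0000/(720)·0.6479^0·0.7617^6 = +0.195368
d^3_{3,-3}(1.7320) = +0.195368

d=0.1954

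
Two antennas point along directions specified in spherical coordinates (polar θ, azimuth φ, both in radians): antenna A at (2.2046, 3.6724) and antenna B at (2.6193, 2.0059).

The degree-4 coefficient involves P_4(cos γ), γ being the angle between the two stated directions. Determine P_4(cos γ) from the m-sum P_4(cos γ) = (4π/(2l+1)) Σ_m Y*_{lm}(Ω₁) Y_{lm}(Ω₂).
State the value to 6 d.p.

-0.248118

Term-by-term m-sum for l=4 (normalisation 4π/9 = 1.396263):
  m=-4: Y*=(-0.097898, 0.158807)  Y=(-0.004627, -0.027015)  product (0.004743, 0.001910)
  m=-3: Y*=(-0.008386, 0.387720)  Y=(-0.129962, -0.035337)  product (0.014791, -0.050093)
  m=-2: Y*=(0.154053, 0.275940)  Y=(-0.228524, 0.270989)  product (-0.109982, -0.021312)
  m=-1: Y*=(-0.106102, -0.062282)  Y=(0.194668, 0.418809)  product (0.005430, -0.056561)
  m=+0: Y*=(-0.340252, -0.000000)  Y=(0.022530, 0.000000)  product (-0.007666, -0.000000)
  m=+1: Y*=(0.106102, -0.062282)  Y=(-0.194668, 0.418809)  product (0.005430, 0.056561)
  m=+2: Y*=(0.154053, -0.275940)  Y=(-0.228524, -0.270989)  product (-0.109982, 0.021312)
  m=+3: Y*=(0.008386, 0.387720)  Y=(0.129962, -0.035337)  product (0.014791, 0.050093)
  m=+4: Y*=(-0.097898, -0.158807)  Y=(-0.004627, 0.027015)  product (0.004743, -0.001910)
Total Σ_m = (-0.177702, 0.000000). Multiply by 1.396263: (-0.248118, 0.000000). P_4(cos γ) = -0.248118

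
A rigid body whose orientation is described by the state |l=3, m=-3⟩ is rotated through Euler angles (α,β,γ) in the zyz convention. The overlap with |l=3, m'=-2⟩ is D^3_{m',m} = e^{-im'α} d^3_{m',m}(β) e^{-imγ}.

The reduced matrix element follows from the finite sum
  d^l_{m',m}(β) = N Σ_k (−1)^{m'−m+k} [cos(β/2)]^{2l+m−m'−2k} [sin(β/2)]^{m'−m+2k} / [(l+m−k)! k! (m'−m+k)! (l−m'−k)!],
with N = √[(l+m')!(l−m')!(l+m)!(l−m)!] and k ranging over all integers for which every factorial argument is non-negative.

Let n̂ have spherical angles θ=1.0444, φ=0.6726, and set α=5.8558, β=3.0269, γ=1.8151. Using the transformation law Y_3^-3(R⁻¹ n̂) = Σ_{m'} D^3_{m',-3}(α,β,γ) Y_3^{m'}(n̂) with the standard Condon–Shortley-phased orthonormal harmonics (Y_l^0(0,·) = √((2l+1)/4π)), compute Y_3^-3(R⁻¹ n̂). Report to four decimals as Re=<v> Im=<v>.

Need the full column D^3_{m',-3} for m'=−3..3 at α=5.8558, β=3.0269, γ=1.8151.
cos(β/2)=0.057315, sin(β/2)=0.998356
d^3_{-3,-3}: single k=0 term ⇒ +0.000000;  D = -0.000000-0.000000i
d^3_{-2,-3}: single k=0 term ⇒ -0.000002;  D = +0.000000+0.000002i
d^3_{-1,-3}: single k=0 term ⇒ +0.000042;  D = +0.000013-0.000040i
d^3_{0,-3}: single k=0 term ⇒ -0.000838;  D = -0.000561+0.000623i
d^3_{1,-3}: single k=0 term ⇒ +0.012639;  D = +0.011589-0.005044i
d^3_{2,-3}: single k=0 term ⇒ -0.139242;  D = -0.139222-0.002351i
d^3_{3,-3}: single k=0 term ⇒ +0.990177;  D = +0.894055+0.425578i
Y_3^{m'}(θ=1.0444,φ=0.6726) and Σ D·Y over m':
  (-0.0000-0.0000i)·(-0.1166-0.2432i)  (+0.0000+0.0000i)·(+0.0859-0.3741i)  (+0.0000-0.0000i)·(+0.0573-0.0456i)  (-0.0006+0.0006i)·(-0.3258+0.0000i)  (+0.0116-0.0050i)·(-0.0573-0.0456i)  (-0.1392-0.0024i)·(+0.0859+0.3741i)  (+0.8941+0.4256i)·(+0.1166-0.2432i)
Y_3^-3(R⁻¹ n̂) = +0.195930-0.220543i

Re=0.1959 Im=-0.2205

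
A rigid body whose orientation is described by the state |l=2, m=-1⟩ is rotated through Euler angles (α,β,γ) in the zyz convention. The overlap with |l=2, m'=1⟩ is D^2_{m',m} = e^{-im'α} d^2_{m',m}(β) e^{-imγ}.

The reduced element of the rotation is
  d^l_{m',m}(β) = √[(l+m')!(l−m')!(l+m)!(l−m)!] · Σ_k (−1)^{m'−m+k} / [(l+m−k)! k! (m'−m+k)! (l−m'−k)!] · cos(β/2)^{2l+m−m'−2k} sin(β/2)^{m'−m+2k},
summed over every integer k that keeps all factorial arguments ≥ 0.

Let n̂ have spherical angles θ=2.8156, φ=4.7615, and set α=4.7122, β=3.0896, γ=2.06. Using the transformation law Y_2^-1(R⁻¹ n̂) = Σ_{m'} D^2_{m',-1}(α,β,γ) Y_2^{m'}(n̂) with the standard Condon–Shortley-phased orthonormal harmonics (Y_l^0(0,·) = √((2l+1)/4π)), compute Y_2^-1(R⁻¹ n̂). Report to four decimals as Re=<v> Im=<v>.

Re=0.1048 Im=-0.1719

Need the full column D^2_{m',-1} for m'=−2..2 at α=4.7122, β=3.0896, γ=2.0600.
cos(β/2)=0.025993, sin(β/2)=0.999662
d^2_{-2,-1}: single k=1 term ⇒ +0.000035;  D = +0.000016-0.000031i
d^2_{-1,-1}: k∈[0..1] ⇒ +0.000000 -0.002026 = -0.002025;  D = -0.001788-0.000951i
d^2_{0,-1}: k∈[0..1] ⇒ -0.000043 +0.063606 = +0.063563;  D = -0.029870+0.056108i
d^2_{1,-1}: k∈[0..1] ⇒ +0.002026 -0.998649 = -0.996624;  D = +0.879638+0.468503i
d^2_{2,-1}: single k=0 term ⇒ -0.051934;  D = -0.024422+0.045833i
Y_2^{m'}(θ=2.8156,φ=4.7615) and Σ D·Y over m':
  (+0.0000-0.0000i)·(-0.0394+0.0039i)  (-0.0018-0.0010i)·(-0.0115-0.2341i)  (-0.0299+0.0561i)·(+0.5337+0.0000i)  (+0.8796+0.4685i)·(+0.0115-0.2341i)  (-0.0244+0.0458i)·(-0.0394-0.0039i)
Y_2^-1(R⁻¹ n̂) = +0.104791-0.171863i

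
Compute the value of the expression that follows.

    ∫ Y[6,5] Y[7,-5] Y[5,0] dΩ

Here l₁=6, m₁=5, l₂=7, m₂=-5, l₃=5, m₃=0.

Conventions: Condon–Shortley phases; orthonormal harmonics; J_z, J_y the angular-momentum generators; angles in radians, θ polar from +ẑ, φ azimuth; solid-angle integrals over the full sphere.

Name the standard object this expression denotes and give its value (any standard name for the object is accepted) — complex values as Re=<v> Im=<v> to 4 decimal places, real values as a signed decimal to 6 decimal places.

Gaunt coefficient, +0.038107

This is a Gaunt coefficient — the integral of a triple product of spherical harmonics over the sphere.
m-sum 0 ✓  L=18 even ✓  1≤5≤13 ✓
Π(2lᵢ+1) = 13×15×11 = 2145
triangle coeff Δ(6,7,5) = 1/174594420
Σ_t [2,6]: t=2:+1/4147200 t=3:−1/207360 t=4:+1/82944 t=5:−1/207360 t=6:+1/4147200 = 1/345600
(3j)²=420/46189 [(6 7 5; 0 0 0)], sign=-1
Σ_t [0,1]: t=0:+1/11612160 t=1:−1/14515200 = 1/58060800
(3j)²=55/58786 [(6 7 5; 5 -5 0)], sign=-1
⇒ 4πI² = 24750/1356277
I = (+1)√(24750/1356277/(4π)) = 0.03810733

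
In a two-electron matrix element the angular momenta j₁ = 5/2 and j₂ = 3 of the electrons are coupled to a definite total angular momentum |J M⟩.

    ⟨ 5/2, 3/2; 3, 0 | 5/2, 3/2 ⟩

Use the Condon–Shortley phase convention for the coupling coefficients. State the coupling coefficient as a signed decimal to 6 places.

j₁+j₂−J=3  J+j₁−j₂=2  J−j₁+j₂=3  j₁+j₂+J+1=9
(j₁±m₁, j₂±m₂, J±M) = (4,1,3,3,4,1)
P² = 864/35
sum k=0..1:
  [0] +1/36 = 1/36
  [1] −1/8 = -1/8
S = -7/72
C² = P²·S² = 7/30 ; C = -0.483046

−√(7/30) = -0.483046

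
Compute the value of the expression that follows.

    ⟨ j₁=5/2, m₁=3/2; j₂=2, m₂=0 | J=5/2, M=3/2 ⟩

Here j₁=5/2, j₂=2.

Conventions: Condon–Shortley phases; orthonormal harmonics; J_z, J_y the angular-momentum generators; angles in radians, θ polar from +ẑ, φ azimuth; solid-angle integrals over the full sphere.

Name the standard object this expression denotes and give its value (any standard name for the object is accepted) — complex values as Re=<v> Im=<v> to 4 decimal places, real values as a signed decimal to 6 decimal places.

Clebsch–Gordan coefficient, −√(1/70) ≈ -0.119523

This is a Clebsch–Gordan (vector-coupling) coefficient.
√[6·2!3!2!/8! · 4!1!2!2!4!1!] = √(288/35)
  +(−1)^0/∏(0,2,1,2,2,0)! = 1/8  (running 1/8)
  +(−1)^1/∏(1,1,0,1,3,1)! = -1/6  (running -1/24)
⟨..|..⟩ = √(288/35)·(-1/24) = -0.119523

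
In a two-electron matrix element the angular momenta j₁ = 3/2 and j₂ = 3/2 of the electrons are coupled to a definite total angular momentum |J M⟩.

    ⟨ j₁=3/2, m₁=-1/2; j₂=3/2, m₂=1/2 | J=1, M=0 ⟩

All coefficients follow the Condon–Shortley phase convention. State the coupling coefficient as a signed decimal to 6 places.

−√(1/20) ≈ -0.223607

j₁+j₂−J=2  J+j₁−j₂=1  J−j₁+j₂=1  j₁+j₂+J+1=5
(j₁±m₁, j₂±m₂, J±M) = (1,2,2,1,1,1)
P² = 1/5
sum k=1..2:
  [1] −1/1 = -1
  [2] +1/2 = 1/2
S = -1/2
C² = P²·S² = 1/20 ; C = -0.223607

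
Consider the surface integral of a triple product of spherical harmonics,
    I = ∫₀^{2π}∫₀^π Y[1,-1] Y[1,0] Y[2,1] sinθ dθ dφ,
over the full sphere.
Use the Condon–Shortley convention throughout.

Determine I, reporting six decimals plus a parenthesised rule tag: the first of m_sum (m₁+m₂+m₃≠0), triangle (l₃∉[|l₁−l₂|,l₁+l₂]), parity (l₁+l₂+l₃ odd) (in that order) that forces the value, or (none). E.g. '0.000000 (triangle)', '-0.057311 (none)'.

Checks pass: Σm=0; 4 even; l₃=2∈[0,2].
(2·1+1)(2·1+1)(2·2+1) = 45
Δ: 0! 2! 2! / 5! → 1/30
sum: t=0:+1/1 = 1/1
3j²(1 1 2; 0 0 0) = Δ·Π!·Σ² = 2/15  (sign +1)
sum: t=0:+1/2 = 1/2
3j²(1 1 2; -1 0 1) = Δ·Π!·Σ² = 1/10  (sign -1)
combine: 4πI² = 45·2/15·1/10 = 3/5
take √, sign -1: I = -0.21850969
No selection rule forces the value: the integral is nonzero (none).

-0.218510 (none)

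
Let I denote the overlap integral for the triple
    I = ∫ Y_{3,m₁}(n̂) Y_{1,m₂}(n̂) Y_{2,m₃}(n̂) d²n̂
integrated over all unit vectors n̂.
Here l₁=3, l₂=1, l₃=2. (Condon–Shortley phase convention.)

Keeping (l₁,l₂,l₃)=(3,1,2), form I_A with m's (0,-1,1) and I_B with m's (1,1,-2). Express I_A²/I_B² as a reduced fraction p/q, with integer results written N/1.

3/1

Shared (l₁,l₂,l₃)=(3,1,2): N and (l;000)² cancel in I_A²/I_B².
A: Δ = 2!·4!·0!/7! = 1/105; Racah Σ t=0..0: t=0:+1/12 = 1/12; ⇒ 3j(3 1 2; 0 -1 1)² = 1/35, sgn -1
B: Δ = 2!·4!·0!/7! = 1/105; Racah Σ t=2..2: t=2:+1/48 = 1/48; ⇒ 3j(3 1 2; 1 1 -2)² = 1/105, sgn +1
I_A²/I_B² = (1/35)/(1/105) = 3/1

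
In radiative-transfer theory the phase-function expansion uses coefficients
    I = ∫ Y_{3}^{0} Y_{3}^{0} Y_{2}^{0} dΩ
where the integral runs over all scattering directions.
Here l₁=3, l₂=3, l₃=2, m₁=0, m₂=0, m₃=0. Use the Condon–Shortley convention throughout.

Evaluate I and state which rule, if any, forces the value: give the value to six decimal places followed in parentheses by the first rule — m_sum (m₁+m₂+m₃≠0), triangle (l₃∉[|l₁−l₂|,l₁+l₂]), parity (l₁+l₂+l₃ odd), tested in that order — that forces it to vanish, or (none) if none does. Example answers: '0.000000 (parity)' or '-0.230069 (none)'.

0.168209 (none)

m-sum 0 ✓  L=8 even ✓  0≤2≤6 ✓
Π(2lᵢ+1) = 7×7×5 = 245
triangle coeff Δ(3,3,2) = 1/3780
Σ_t [1,3]: t=1:−1/24 t=2:+1/4 t=3:−1/24 = 1/6
(3j)²=4/105 [(3 3 2; 0 0 0)], sign=+1
(m-triple is (0,0,0) — same symbol as above.)
⇒ 4πI² = 16/45
I = (+1)√(16/45/(4π)) = 0.16820883
No selection rule forces the value: the integral is nonzero (none).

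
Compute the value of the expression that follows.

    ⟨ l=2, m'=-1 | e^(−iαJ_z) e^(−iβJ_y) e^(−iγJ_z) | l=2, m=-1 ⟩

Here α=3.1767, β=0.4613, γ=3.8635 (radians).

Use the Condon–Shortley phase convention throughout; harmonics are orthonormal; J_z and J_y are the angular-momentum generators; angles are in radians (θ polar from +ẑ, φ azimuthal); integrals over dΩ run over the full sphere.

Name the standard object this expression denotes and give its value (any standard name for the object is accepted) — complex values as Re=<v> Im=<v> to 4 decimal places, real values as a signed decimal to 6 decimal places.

Wigner D-matrix element, Re=0.5449 Im=0.5148

This is a Wigner D-matrix element — the rotation-matrix element ⟨l m'| R(α,β,γ) |l m⟩ in the angular-momentum basis.
D^2_{-1,-1}(3.1767,0.4613,3.8635) = e^{-i·-1·3.1767}·d^2_{-1,-1}(0.4613)·e^{-i·-1·3.8635}. Compute d first:
With c≡cos(β/2)=0.973518 and s≡sin(β/2)=0.228610, N=[1·6·1·6]^{1/2}=6.000000
k: max(0,(-1)−(-1))=0 … min(2+(-1),2−(-1))=1
  k=0: (−1)^0·6.0000/(6)·0.9735^4·0.2286^0 = +0.898206
  k=1: (−1)^1·6.0000/(2)·0.9735^2·0.2286^2 = -0.148594
d^2_{-1,-1}(0.4613) = +0.898206 -0.148594 = +0.749612
Attach z-rotation phases: D = e^{-i(-1)(3.1767)}·(+0.749612)·e^{-i(-1)(3.8635)} = +0.544885+0.514799i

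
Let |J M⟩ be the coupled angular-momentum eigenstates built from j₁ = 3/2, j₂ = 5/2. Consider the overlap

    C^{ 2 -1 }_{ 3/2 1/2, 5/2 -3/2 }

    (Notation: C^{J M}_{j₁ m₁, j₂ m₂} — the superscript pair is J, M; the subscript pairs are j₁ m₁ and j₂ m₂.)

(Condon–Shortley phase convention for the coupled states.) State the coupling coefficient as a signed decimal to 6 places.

triangle: 2!×1!×3!/7! = 12/5040
(j±m)!: 2!×1!×1!×4!×1!×3! = 288
prefactor² = (2J+1)×Δ×N² = 24/7
  k=0: +1/(0!×2!×1!×1!×0!×2!) = 1/4
  k=1: −1/(1!×1!×0!×0!×1!×3!) = -1/6
Σ = 1/12  ⇒  CG² = 24/7×(1/12)² = 1/42
CG = +√(1/42) = +0.154303

+0.154303  (= +√(1/42))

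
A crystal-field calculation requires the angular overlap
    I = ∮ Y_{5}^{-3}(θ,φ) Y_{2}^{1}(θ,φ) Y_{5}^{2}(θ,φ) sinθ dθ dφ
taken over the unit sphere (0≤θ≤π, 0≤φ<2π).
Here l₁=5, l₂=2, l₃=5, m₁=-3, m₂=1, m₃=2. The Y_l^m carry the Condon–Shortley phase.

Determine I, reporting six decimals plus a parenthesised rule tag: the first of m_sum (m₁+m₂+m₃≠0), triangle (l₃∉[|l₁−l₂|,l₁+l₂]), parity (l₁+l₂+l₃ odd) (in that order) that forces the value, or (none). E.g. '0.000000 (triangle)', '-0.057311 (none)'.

Rules hold: Σm=0, L=12 even, 3≤5≤7.
N = 11·5·11 = 605
Δ = 2!·8!·2!/13! = 1/38610
Racah Σ t=0..2: t=0:+1/2880 t=1:−1/576 t=2:+1/2880 = -1/960
⇒ 3j(5 2 5; 0 0 0)² = 10/429, sgn +1
Racah Σ t=1..2: t=1:−1/10080 t=2:+1/2880 = 1/4032
⇒ 3j(5 2 5; -3 1 2)² = 10/429, sgn -1
4πI² = N·(3j₀)²·(3jₘ)² = 500/1521
I = -1·√(0.328731/4π) = -0.16173926
No selection rule forces the value: the integral is nonzero (none).

-0.161739 (none)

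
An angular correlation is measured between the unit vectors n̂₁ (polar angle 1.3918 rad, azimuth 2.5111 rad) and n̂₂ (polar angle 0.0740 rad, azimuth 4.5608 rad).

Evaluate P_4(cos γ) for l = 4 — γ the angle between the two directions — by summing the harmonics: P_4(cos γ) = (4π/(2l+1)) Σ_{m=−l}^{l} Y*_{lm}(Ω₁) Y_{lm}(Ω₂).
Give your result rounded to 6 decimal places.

Summing Y*_{l m}(θ₁,φ₁)·Y_{l m}(θ₂,φ₂) over m ∈ [−4, 4]; prefactor 4π/(2·4+1) = 1.396263:
  [-4]  conj(Y_{4,-4})(Ω₁) = -0.337787-0.240956i ; Y_{4,-4}(Ω₂) = +0.000011+0.000008i ; Δ = -0.000002-0.000005i
  [-3]  conj(Y_{4,-3})(Ω₁) = +0.066932+0.201514i ; Y_{4,-3}(Ω₂) = +0.000222-0.000453i ; Δ = +0.000106+0.000014i
  [-2]  conj(Y_{4,-2})(Ω₁) = -0.076843+0.240044i ; Y_{4,-2}(Ω₂) = -0.010404-0.003255i ; Δ = +0.001581-0.002247i
  [-1]  conj(Y_{4,-1})(Ω₁) = +0.185989-0.135748i ; Y_{4,-1}(Ω₂) = -0.020868+0.136604i ; Δ = +0.014663+0.028240i
  [+0]  conj(Y_{4,0})(Ω₁) = +0.220478-0.000000i ; Y_{4,0}(Ω₂) = +0.823266+0.000000i ; Δ = +0.181512+0.000000i
  [+1]  conj(Y_{4,1})(Ω₁) = -0.185989-0.135748i ; Y_{4,1}(Ω₂) = +0.020868+0.136604i ; Δ = +0.014663-0.028240i
  [+2]  conj(Y_{4,2})(Ω₁) = -0.076843-0.240044i ; Y_{4,2}(Ω₂) = -0.010404+0.003255i ; Δ = +0.001581+0.002247i
  [+3]  conj(Y_{4,3})(Ω₁) = -0.066932+0.201514i ; Y_{4,3}(Ω₂) = -0.000222-0.000453i ; Δ = +0.000106-0.000014i
  [+4]  conj(Y_{4,4})(Ω₁) = -0.337787+0.240956i ; Y_{4,4}(Ω₂) = +0.000011-0.000008i ; Δ = -0.000002+0.000005i
Total Σ_m = +0.214207+0.000000i. Multiply by 1.396263: +0.299090+0.000000i. P_4(cos γ) = 0.299090

0.299090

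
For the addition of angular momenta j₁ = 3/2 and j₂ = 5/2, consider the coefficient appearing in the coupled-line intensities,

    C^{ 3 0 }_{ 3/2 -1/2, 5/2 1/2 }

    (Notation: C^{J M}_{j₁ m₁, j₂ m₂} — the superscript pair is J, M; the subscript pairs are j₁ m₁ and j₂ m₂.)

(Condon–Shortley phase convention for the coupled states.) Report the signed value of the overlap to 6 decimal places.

−√(1/5) ≈ -0.447214

j₁+j₂−J=1  J+j₁−j₂=2  J−j₁+j₂=4  j₁+j₂+J+1=8
(j₁±m₁, j₂±m₂, J±M) = (1,2,3,2,3,3)
P² = 36/5
sum k=0..1:
  [0] +1/12 = 1/12
  [1] −1/4 = -1/4
S = -1/6
C² = P²·S² = 1/5 ; C = -0.447214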